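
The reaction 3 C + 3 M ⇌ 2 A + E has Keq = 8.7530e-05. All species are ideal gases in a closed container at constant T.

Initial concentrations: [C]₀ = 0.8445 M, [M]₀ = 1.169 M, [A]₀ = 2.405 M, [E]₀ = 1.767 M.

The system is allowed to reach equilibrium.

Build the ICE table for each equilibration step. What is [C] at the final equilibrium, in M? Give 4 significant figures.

Q₀ = 10.62 vs Keq = 8.7530e-05 ⇒ Q>K, reverse
Step 1:
                    C           M           A           E
  init         0.8445       1.169       2.405       1.767
  Δ             2.779       2.779      -1.853     -0.9264
  eq            3.624       3.948      0.5522      0.8406
  solve Keq expr → x = -0.9264; check Q = 8.7530e-05

[C]_eq = 3.624 M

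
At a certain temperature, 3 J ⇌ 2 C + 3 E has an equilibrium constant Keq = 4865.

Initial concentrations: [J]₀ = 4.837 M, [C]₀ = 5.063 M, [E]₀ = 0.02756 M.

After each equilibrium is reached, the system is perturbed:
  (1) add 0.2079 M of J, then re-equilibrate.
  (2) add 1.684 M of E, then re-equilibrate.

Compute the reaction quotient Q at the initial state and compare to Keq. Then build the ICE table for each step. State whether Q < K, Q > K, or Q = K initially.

Q₀ = 4.7416e-06 vs Keq = 4865 ⇒ Q<K, forward
Step 1:
                   J          C          E
  Initial      4.837      5.063    0.02756
  Change      -3.928      2.619      3.928
  Equil       0.9089      7.682      3.956
  solve Keq expr → x = 1.309; check Q = 4865
Then add 0.2079 M of J.
Step 2:
                   J          C          E
  Initial      1.117      7.682      3.956
  Change     -0.1619     0.1079     0.1619
  Equil       0.9549       7.79      4.118
  solve Keq expr → x = 0.05396; check Q = 4865
Then add 1.684 M of E.
Step 3:
                   J          C          E
  Initial     0.9549       7.79      5.802
  Change      0.2993    -0.1995    -0.2993
  Equil        1.254       7.59      5.502
  solve Keq expr → x = -0.09975; check Q = 4865

Q₀ = 4.7416e-06; Q < K (proceeds forward)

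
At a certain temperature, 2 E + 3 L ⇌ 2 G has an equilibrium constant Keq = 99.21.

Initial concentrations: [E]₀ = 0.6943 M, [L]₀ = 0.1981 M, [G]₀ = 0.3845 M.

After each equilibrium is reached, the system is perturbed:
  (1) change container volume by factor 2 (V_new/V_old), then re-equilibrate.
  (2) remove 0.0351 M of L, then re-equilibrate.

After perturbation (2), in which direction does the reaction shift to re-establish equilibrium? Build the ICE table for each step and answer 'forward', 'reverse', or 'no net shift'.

Direction: reverse

Q₀ = 39.45 vs Keq = 99.21 ⇒ Q<K, forward
Step 1:
                    E           L           G
  Initial      0.6943      0.1981      0.3845
  Change     -0.02758    -0.04136     0.02758
  Equil        0.6667      0.1567      0.4121
  solve Keq expr → x = 0.01379; check Q = 99.21
Then change container volume by factor 2 (V_new/V_old).
Step 2:
                    E           L           G
  Initial      0.3334     0.07837       0.206
  Change       0.0344      0.0516     -0.0344
  Equil        0.3678        0.13      0.1716
  solve Keq expr → x = -0.0172; check Q = 99.21
Then remove 0.0351 M of L.
Step 3:
                    E           L           G
  Initial      0.3678     0.09487      0.1716
  Change      0.01577     0.02365    -0.01577
  Equil        0.3835      0.1185      0.1559
  solve Keq expr → x = -0.007883; check Q = 99.21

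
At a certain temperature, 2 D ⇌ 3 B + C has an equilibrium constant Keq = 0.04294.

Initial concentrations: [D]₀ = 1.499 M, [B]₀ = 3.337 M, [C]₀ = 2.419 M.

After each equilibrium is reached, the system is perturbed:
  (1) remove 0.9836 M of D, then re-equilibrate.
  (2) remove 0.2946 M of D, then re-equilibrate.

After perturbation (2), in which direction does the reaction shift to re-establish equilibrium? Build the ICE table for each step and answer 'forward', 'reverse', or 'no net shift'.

Direction: reverse

Q₀ = 40 vs Keq = 0.04294 ⇒ Q>K, reverse
Step 1:
                  D         B         C
  init        1.499     3.337     2.419
  Δ           1.778    -2.667   -0.8889
  eq          3.277    0.6704      1.53
  solve Keq expr → x = -0.8889; check Q = 0.04294
Then remove 0.9836 M of D.
Step 2:
                  D         B         C
  init        2.293    0.6704      1.53
  Δ         0.08289   -0.1243  -0.04144
  eq          2.376    0.5461     1.489
  solve Keq expr → x = -0.04144; check Q = 0.04294
Then remove 0.2946 M of D.
Step 3:
                  D         B         C
  init        2.081    0.5461     1.489
  Δ         0.02687  -0.04031  -0.01344
  eq          2.108    0.5058     1.475
  solve Keq expr → x = -0.01344; check Q = 0.04294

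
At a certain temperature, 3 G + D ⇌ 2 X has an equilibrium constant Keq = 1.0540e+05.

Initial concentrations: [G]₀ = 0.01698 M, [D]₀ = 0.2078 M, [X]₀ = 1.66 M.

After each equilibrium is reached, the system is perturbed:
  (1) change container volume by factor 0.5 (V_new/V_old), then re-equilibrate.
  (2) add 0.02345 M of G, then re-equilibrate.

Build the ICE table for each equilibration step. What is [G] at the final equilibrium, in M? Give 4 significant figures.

Q₀ = 2.7087e+06 vs Keq = 1.0540e+05 ⇒ Q>K, reverse
Step 1:
                    G           D           X
  I           0.01698      0.2078        1.66
  C           0.03188     0.01063    -0.02125
  E           0.04886      0.2184       1.639
  solve Keq expr → x = -0.01063; check Q = 1.0540e+05
Then change container volume by factor 0.5 (V_new/V_old).
Step 2:
                    G           D           X
  I           0.09772      0.4369       3.277
  C           -0.0353    -0.01177     0.02353
  E           0.06242      0.4251       3.301
  solve Keq expr → x = 0.01177; check Q = 1.0540e+05
Then add 0.02345 M of G.
Step 3:
                    G           D           X
  I           0.08587      0.4251       3.301
  C          -0.02288   -0.007626     0.01525
  E           0.06299      0.4175       3.316
  solve Keq expr → x = 0.007626; check Q = 1.0540e+05

[G]_eq = 0.06299 M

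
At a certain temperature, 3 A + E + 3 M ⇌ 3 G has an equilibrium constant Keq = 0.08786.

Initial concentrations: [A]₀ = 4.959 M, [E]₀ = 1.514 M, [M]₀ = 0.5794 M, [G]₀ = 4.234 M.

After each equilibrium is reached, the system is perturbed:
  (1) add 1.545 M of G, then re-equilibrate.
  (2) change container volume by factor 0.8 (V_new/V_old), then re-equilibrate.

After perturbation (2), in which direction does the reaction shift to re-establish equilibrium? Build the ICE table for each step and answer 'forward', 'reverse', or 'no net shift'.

Direction: forward

Q₀ = 2.114 vs Keq = 0.08786 ⇒ Q>K, reverse
Step 1:
                   A          E          M          G
  init         4.959      1.514     0.5794      4.234
  Δ           0.6302     0.2101     0.6302    -0.6302
  eq           5.589      1.724       1.21      3.604
  solve Keq expr → x = -0.2101; check Q = 0.08786
Then add 1.545 M of G.
Step 2:
                   A          E          M          G
  init         5.589      1.724       1.21      5.149
  Δ           0.3037     0.1012     0.3037    -0.3037
  eq           5.893      1.825      1.513      4.845
  solve Keq expr → x = -0.1012; check Q = 0.08786
Then change container volume by factor 0.8 (V_new/V_old).
Step 3:
                   A          E          M          G
  init         7.366      2.282      1.892      6.056
  Δ          -0.3203    -0.1068    -0.3203     0.3203
  eq           7.046      2.175      1.571      6.377
  solve Keq expr → x = 0.1068; check Q = 0.08786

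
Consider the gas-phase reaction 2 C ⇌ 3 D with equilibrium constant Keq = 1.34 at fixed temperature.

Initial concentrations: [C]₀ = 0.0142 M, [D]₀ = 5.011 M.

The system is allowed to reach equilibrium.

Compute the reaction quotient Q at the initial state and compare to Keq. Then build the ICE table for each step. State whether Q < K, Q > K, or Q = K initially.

Q₀ = 6.2402e+05 vs Keq = 1.34 ⇒ Q>K, reverse
Step 1:
                  C         D
  init       0.0142     5.011
  Δ           2.122    -3.183
  eq          2.136     1.828
  solve Keq expr → x = -1.061; check Q = 1.34

Q₀ = 6.2402e+05; Q > K (proceeds reverse)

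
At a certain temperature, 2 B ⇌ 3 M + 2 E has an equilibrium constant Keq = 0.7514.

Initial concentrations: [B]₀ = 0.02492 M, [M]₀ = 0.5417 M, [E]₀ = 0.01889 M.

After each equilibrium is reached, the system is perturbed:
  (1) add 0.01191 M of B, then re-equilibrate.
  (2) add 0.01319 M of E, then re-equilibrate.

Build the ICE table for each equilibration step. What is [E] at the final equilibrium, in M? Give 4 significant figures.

[E]_eq = 0.04633 M

Q₀ = 0.09134 vs Keq = 0.7514 ⇒ Q<K, forward
Step 1:
                  B         M         E
  init      0.02492    0.5417   0.01889
  Δ         -0.0107   0.01605    0.0107
  eq        0.01422    0.5578   0.02959
  solve Keq expr → x = 0.00535; check Q = 0.7514
Then add 0.01191 M of B.
Step 2:
                  B         M         E
  init      0.02613    0.5578   0.02959
  Δ       -0.007668    0.0115  0.007668
  eq        0.01846    0.5693   0.03726
  solve Keq expr → x = 0.003834; check Q = 0.7514
Then add 0.01319 M of E.
Step 3:
                  B         M         E
  init      0.01846    0.5693   0.05045
  Δ        0.004121 -0.006181 -0.004121
  eq        0.02258    0.5631   0.04633
  solve Keq expr → x = -0.00206; check Q = 0.7514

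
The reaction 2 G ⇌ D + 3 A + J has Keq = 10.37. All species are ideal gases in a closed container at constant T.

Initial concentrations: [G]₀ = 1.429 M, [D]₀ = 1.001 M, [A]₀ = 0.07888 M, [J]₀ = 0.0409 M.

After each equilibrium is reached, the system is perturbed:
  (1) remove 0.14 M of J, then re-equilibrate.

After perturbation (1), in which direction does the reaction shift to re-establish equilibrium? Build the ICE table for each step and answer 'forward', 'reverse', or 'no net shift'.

Q₀ = 9.8400e-06 vs Keq = 10.37 ⇒ Q<K, forward
Step 1:
                   G          D          A          J
  init         1.429      1.001    0.07888     0.0409
  Δ            -0.94       0.47       1.41       0.47
  eq           0.489      1.471      1.489     0.5109
  solve Keq expr → x = 0.47; check Q = 10.37
Then remove 0.14 M of J.
Step 2:
                   G          D          A          J
  init         0.489      1.471      1.489     0.3709
  Δ          -0.0361    0.01805    0.05415    0.01805
  eq          0.4529      1.489      1.543     0.3889
  solve Keq expr → x = 0.01805; check Q = 10.37

Direction: forward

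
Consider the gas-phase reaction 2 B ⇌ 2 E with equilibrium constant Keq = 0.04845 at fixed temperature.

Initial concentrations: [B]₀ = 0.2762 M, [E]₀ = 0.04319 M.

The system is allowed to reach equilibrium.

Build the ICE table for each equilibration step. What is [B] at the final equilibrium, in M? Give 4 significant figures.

Q₀ = 0.02445 vs Keq = 0.04845 ⇒ Q<K, forward
Step 1:
                   B          E
  init        0.2762    0.04319
  Δ         -0.01443    0.01443
  eq          0.2618    0.05762
  solve Keq expr → x = 0.007215; check Q = 0.04845

[B]_eq = 0.2618 M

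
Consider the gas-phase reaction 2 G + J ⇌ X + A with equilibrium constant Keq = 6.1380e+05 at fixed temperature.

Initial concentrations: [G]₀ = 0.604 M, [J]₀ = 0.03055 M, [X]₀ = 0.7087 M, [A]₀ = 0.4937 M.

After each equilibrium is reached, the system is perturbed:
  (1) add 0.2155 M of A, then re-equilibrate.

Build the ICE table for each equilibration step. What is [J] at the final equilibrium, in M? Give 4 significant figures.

[J]_eq = 3.0227e-06 M

Q₀ = 31.39 vs Keq = 6.1380e+05 ⇒ Q<K, forward
Step 1:
                  G         J         X         A
  init        0.604   0.03055    0.7087    0.4937
  Δ         -0.0611  -0.03055   0.03055   0.03055
  eq         0.5429 2.1422e-06    0.7392    0.5242
  solve Keq expr → x = 0.03055; check Q = 6.1380e+05
Then add 0.2155 M of A.
Step 2:
                  G         J         X         A
  init       0.5429 2.1422e-06    0.7392    0.7397
  Δ       1.7611e-06 8.8054e-07 -8.8054e-07 -8.8054e-07
  eq         0.5429 3.0227e-06    0.7392    0.7397
  solve Keq expr → x = -8.8054e-07; check Q = 6.1380e+05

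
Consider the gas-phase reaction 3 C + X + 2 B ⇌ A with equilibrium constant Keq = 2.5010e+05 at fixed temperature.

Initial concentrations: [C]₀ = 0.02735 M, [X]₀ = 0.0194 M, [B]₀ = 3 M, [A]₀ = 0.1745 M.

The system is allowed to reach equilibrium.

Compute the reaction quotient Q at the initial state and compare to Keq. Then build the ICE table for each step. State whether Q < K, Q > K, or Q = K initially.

Q₀ = 4.8852e+04 vs Keq = 2.5010e+05 ⇒ Q<K, forward
Step 1:
                   C          X          B          A
  init       0.02735     0.0194          3     0.1745
  Δ         -0.01028  -0.003428  -0.006855   0.003428
  eq         0.01707    0.01597      2.993     0.1779
  solve Keq expr → x = 0.003428; check Q = 2.5010e+05

Q₀ = 4.8852e+04; Q < K (proceeds forward)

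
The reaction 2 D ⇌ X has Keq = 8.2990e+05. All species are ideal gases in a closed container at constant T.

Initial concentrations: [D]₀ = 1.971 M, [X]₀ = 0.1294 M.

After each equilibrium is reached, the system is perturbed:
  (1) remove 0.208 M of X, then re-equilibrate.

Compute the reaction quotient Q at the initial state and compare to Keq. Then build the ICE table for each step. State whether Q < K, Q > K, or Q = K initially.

Q₀ = 0.03331; Q < K (proceeds forward)

Q₀ = 0.03331 vs Keq = 8.2990e+05 ⇒ Q<K, forward
Step 1:
                  D         X
  I           1.971    0.1294
  C           -1.97    0.9849
  E        0.001159     1.114
  solve Keq expr → x = 0.9849; check Q = 8.2990e+05
Then remove 0.208 M of X.
Step 2:
                  D         X
  I        0.001159    0.9063
  C       -1.1370e-04 5.6848e-05
  E        0.001045    0.9064
  solve Keq expr → x = 5.6848e-05; check Q = 8.2990e+05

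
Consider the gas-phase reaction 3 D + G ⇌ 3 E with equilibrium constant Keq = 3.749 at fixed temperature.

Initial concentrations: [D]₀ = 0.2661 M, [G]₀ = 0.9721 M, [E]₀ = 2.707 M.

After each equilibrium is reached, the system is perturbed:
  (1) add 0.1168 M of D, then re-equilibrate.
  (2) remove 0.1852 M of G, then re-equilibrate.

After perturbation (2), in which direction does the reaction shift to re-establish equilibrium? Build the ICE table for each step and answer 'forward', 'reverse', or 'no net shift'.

Q₀ = 1083 vs Keq = 3.749 ⇒ Q>K, reverse
Step 1:
                   D          G          E
  Initial     0.2661     0.9721      2.707
  Change      0.8453     0.2818    -0.8453
  Equil        1.111      1.254      1.862
  solve Keq expr → x = -0.2818; check Q = 3.749
Then add 0.1168 M of D.
Step 2:
                   D          G          E
  Initial      1.228      1.254      1.862
  Change    -0.06869    -0.0229    0.06869
  Equil        1.159      1.231       1.93
  solve Keq expr → x = 0.0229; check Q = 3.749
Then remove 0.1852 M of G.
Step 3:
                   D          G          E
  Initial      1.159      1.046       1.93
  Change     0.03678    0.01226   -0.03678
  Equil        1.196      1.058      1.894
  solve Keq expr → x = -0.01226; check Q = 3.749

Direction: reverse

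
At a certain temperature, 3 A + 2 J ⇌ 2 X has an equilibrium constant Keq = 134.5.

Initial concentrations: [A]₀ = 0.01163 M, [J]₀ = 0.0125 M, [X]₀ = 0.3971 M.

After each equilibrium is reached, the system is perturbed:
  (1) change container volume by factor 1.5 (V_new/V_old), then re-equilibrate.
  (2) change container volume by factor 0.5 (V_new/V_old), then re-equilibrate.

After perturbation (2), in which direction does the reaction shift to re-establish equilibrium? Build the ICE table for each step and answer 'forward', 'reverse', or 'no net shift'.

Q₀ = 6.4156e+08 vs Keq = 134.5 ⇒ Q>K, reverse
Step 1:
                    A           J           X
  init        0.01163      0.0125      0.3971
  Δ             0.235      0.1567     -0.1567
  eq           0.2467      0.1692      0.2404
  solve Keq expr → x = -0.07835; check Q = 134.5
Then change container volume by factor 1.5 (V_new/V_old).
Step 2:
                    A           J           X
  init         0.1644      0.1128      0.1603
  Δ           0.03346     0.02231    -0.02231
  eq           0.1979      0.1351       0.138
  solve Keq expr → x = -0.01115; check Q = 134.5
Then change container volume by factor 0.5 (V_new/V_old).
Step 3:
                    A           J           X
  init         0.3958      0.2702      0.2759
  Δ           -0.1099    -0.07327     0.07327
  eq           0.2859      0.1969      0.3492
  solve Keq expr → x = 0.03664; check Q = 134.5

Direction: forward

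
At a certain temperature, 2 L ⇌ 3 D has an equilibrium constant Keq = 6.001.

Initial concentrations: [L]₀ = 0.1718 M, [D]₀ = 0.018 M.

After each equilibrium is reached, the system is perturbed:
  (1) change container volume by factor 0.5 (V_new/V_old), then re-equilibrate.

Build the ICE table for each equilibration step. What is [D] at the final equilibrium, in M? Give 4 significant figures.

[D]_eq = 0.3978 M

Q₀ = 1.9759e-04 vs Keq = 6.001 ⇒ Q<K, forward
Step 1:
                    L           D
  I            0.1718       0.018
  C           -0.1312      0.1968
  E           0.04063      0.2148
  solve Keq expr → x = 0.06559; check Q = 6.001
Then change container volume by factor 0.5 (V_new/V_old).
Step 2:
                    L           D
  I           0.08125      0.4295
  C           0.02116    -0.03174
  E            0.1024      0.3978
  solve Keq expr → x = -0.01058; check Q = 6.001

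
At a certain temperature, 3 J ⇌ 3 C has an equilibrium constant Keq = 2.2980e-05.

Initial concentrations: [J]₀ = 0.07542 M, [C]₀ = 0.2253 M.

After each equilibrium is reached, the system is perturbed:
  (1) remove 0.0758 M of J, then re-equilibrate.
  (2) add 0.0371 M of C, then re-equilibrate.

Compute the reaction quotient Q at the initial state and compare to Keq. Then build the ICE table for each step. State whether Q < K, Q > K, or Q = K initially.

Q₀ = 26.66; Q > K (proceeds reverse)

Q₀ = 26.66 vs Keq = 2.2980e-05 ⇒ Q>K, reverse
Step 1:
                  J         C
  Initial   0.07542    0.2253
  Change      0.217    -0.217
  Equil      0.2924  0.008313
  solve Keq expr → x = -0.07233; check Q = 2.2980e-05
Then remove 0.0758 M of J.
Step 2:
                  J         C
  Initial    0.2166  0.008313
  Change   0.002095 -0.002095
  Equil      0.2187  0.006218
  solve Keq expr → x = -6.9848e-04; check Q = 2.2980e-05
Then add 0.0371 M of C.
Step 3:
                  J         C
  Initial    0.2187   0.04332
  Change    0.03607  -0.03607
  Equil      0.2548  0.007243
  solve Keq expr → x = -0.01202; check Q = 2.2980e-05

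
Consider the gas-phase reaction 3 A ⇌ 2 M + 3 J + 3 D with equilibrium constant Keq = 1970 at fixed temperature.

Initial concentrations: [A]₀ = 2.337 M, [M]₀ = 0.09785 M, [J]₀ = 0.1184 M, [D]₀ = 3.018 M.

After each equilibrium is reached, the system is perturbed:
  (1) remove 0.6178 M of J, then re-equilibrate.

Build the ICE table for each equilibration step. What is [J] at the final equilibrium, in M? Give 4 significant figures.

[J]_eq = 1.268 M

Q₀ = 3.4226e-05 vs Keq = 1970 ⇒ Q<K, forward
Step 1:
                  A         M         J         D
  Initial     2.337   0.09785    0.1184     3.018
  Change      -1.62      1.08      1.62      1.62
  Equil      0.7172     1.178     1.738     4.638
  solve Keq expr → x = 0.5399; check Q = 1970
Then remove 0.6178 M of J.
Step 2:
                  A         M         J         D
  Initial    0.7172     1.178      1.12     4.638
  Change    -0.1476   0.09843    0.1476    0.1476
  Equil      0.5695     1.276     1.268     4.785
  solve Keq expr → x = 0.04922; check Q = 1970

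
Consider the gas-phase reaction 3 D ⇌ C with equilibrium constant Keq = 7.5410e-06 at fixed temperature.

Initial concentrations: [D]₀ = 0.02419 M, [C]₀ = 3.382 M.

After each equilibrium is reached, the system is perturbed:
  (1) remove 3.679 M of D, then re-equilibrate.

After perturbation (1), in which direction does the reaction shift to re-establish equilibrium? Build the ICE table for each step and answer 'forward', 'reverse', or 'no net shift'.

Direction: reverse

Q₀ = 2.3893e+05 vs Keq = 7.5410e-06 ⇒ Q>K, reverse
Step 1:
                    D           C
  Initial     0.02419       3.382
  Change        10.12      -3.374
  Equil         10.15    0.007877
  solve Keq expr → x = -3.374; check Q = 7.5410e-06
Then remove 3.679 M of D.
Step 2:
                    D           C
  Initial       6.468    0.007877
  Change      0.01746   -0.005821
  Equil         6.485    0.002057
  solve Keq expr → x = -0.005821; check Q = 7.5410e-06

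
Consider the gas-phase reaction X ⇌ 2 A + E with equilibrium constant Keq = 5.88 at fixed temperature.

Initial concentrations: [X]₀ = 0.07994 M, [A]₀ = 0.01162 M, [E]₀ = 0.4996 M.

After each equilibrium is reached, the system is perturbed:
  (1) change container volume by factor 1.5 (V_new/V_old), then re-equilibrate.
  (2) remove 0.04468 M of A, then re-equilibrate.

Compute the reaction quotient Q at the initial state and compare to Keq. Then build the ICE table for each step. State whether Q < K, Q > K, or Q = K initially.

Q₀ = 8.4386e-04; Q < K (proceeds forward)

Q₀ = 8.4386e-04 vs Keq = 5.88 ⇒ Q<K, forward
Step 1:
                  X         A         E
  Initial   0.07994   0.01162    0.4996
  Change   -0.07723    0.1545   0.07723
  Equil    0.002706    0.1661    0.5768
  solve Keq expr → x = 0.07723; check Q = 5.88
Then change container volume by factor 1.5 (V_new/V_old).
Step 2:
                  X         A         E
  Initial  0.001804    0.1107    0.3846
  Change  -9.7178e-04  0.001944 9.7178e-04
  Equil   8.3231e-04    0.1127    0.3855
  solve Keq expr → x = 9.7178e-04; check Q = 5.88
Then remove 0.04468 M of A.
Step 3:
                  X         A         E
  Initial 8.3231e-04   0.06799    0.3855
  Change  -5.1948e-04  0.001039 5.1948e-04
  Equil   3.1283e-04   0.06903     0.386
  solve Keq expr → x = 5.1948e-04; check Q = 5.88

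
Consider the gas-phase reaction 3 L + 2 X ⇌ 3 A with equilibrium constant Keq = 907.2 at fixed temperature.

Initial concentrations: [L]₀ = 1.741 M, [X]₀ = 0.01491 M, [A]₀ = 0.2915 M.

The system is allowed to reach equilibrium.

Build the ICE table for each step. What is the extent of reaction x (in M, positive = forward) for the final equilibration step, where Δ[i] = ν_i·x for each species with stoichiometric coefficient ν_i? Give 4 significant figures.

Q₀ = 21.11 vs Keq = 907.2 ⇒ Q<K, forward
Step 1:
                   L          X          A
  Initial      1.741    0.01491     0.2915
  Change    -0.01856   -0.01237    0.01856
  Equil        1.722   0.002536     0.3101
  solve Keq expr → x = 0.006187; check Q = 907.2

x = 0.006187 M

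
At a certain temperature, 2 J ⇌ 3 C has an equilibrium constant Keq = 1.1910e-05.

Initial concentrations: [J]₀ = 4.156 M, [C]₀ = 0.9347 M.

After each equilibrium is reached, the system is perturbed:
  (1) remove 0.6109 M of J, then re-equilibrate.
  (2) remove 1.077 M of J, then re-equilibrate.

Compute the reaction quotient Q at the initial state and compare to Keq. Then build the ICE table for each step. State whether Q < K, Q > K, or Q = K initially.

Q₀ = 0.04728; Q > K (proceeds reverse)

Q₀ = 0.04728 vs Keq = 1.1910e-05 ⇒ Q>K, reverse
Step 1:
                    J           C
  I             4.156      0.9347
  C            0.5802     -0.8703
  E             4.736     0.06441
  solve Keq expr → x = -0.2901; check Q = 1.1910e-05
Then remove 0.6109 M of J.
Step 2:
                    J           C
  I             4.125     0.06441
  C          0.003753   -0.005629
  E             4.129     0.05878
  solve Keq expr → x = -0.001876; check Q = 1.1910e-05
Then remove 1.077 M of J.
Step 3:
                    J           C
  I             3.052     0.05878
  C          0.007101    -0.01065
  E             3.059     0.04813
  solve Keq expr → x = -0.00355; check Q = 1.1910e-05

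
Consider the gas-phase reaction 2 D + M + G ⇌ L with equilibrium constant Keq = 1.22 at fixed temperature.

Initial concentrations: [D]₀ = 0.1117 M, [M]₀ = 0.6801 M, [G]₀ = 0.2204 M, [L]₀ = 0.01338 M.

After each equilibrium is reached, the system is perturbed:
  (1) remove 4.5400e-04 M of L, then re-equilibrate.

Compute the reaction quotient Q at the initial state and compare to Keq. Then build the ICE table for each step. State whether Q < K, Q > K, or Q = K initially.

Q₀ = 7.154 vs Keq = 1.22 ⇒ Q>K, reverse
Step 1:
                  D         M         G         L
  init       0.1117    0.6801    0.2204   0.01338
  Δ         0.02003   0.01001   0.01001  -0.01001
  eq         0.1317    0.6901    0.2304  0.003366
  solve Keq expr → x = -0.01001; check Q = 1.22
Then remove 4.5400e-04 M of L.
Step 2:
                  D         M         G         L
  init       0.1317    0.6901    0.2304  0.002912
  Δ       -8.0989e-04 -4.0494e-04 -4.0494e-04 4.0494e-04
  eq         0.1309    0.6897      0.23  0.003317
  solve Keq expr → x = 4.0494e-04; check Q = 1.22

Q₀ = 7.154; Q > K (proceeds reverse)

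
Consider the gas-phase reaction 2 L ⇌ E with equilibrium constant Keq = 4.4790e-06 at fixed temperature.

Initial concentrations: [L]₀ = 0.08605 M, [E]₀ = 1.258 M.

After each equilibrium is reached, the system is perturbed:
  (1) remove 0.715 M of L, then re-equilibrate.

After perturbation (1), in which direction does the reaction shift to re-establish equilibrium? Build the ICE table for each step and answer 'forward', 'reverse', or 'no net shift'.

Direction: reverse

Q₀ = 169.9 vs Keq = 4.4790e-06 ⇒ Q>K, reverse
Step 1:
                    L           E
  I           0.08605       1.258
  C             2.516      -1.258
  E             2.602  3.0324e-05
  solve Keq expr → x = -1.258; check Q = 4.4790e-06
Then remove 0.715 M of L.
Step 2:
                    L           E
  I             1.887  3.0324e-05
  C        2.8751e-05 -1.4375e-05
  E             1.887  1.5949e-05
  solve Keq expr → x = -1.4375e-05; check Q = 4.4790e-06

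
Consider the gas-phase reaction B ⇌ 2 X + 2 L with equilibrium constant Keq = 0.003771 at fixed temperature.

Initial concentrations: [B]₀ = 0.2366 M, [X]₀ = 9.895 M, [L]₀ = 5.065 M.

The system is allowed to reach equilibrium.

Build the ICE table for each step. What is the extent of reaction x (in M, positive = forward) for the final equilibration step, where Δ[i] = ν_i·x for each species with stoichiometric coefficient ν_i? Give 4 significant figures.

Q₀ = 1.0616e+04 vs Keq = 0.003771 ⇒ Q>K, reverse
Step 1:
                  B         X         L
  I          0.2366     9.895     5.065
  C           2.522    -5.044    -5.044
  E           2.759     4.851   0.02103
  solve Keq expr → x = -2.522; check Q = 0.003771

x = -2.522 M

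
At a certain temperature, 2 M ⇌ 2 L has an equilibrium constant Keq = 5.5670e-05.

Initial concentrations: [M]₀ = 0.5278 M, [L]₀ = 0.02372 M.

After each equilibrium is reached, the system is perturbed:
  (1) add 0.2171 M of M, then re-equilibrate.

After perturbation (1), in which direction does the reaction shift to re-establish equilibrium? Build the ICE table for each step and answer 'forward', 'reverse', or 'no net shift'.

Q₀ = 0.00202 vs Keq = 5.5670e-05 ⇒ Q>K, reverse
Step 1:
                    M           L
  init         0.5278     0.02372
  Δ           0.01964    -0.01964
  eq           0.5474    0.004085
  solve Keq expr → x = -0.009818; check Q = 5.5670e-05
Then add 0.2171 M of M.
Step 2:
                    M           L
  init         0.7645    0.004085
  Δ         -0.001608    0.001608
  eq           0.7629    0.005692
  solve Keq expr → x = 8.0392e-04; check Q = 5.5670e-05

Direction: forward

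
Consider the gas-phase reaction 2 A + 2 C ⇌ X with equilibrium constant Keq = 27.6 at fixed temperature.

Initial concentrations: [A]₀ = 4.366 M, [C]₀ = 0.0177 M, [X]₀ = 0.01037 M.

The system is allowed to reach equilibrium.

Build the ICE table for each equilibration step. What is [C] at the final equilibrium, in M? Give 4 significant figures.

Q₀ = 1.736 vs Keq = 27.6 ⇒ Q<K, forward
Step 1:
                   A          C          X
  init         4.366     0.0177    0.01037
  Δ          -0.0121    -0.0121   0.006049
  eq           4.354   0.005602    0.01642
  solve Keq expr → x = 0.006049; check Q = 27.6

[C]_eq = 0.005602 M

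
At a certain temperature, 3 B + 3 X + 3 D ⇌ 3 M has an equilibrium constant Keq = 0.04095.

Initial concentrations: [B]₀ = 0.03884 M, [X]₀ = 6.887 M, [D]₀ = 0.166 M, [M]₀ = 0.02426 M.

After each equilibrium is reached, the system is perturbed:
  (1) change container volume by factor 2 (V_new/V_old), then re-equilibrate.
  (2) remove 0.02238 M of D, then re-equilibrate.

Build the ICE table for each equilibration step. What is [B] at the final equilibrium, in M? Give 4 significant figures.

[B]_eq = 0.02911 M

Q₀ = 0.1631 vs Keq = 0.04095 ⇒ Q>K, reverse
Step 1:
                  B         X         D         M
  init      0.03884     6.887     0.166   0.02426
  Δ        0.005958  0.005958  0.005958 -0.005958
  eq         0.0448     6.893     0.172    0.0183
  solve Keq expr → x = -0.001986; check Q = 0.04095
Then change container volume by factor 2 (V_new/V_old).
Step 2:
                  B         X         D         M
  init       0.0224     3.446   0.08598  0.009151
  Δ        0.006037  0.006037  0.006037 -0.006037
  eq        0.02844     3.453   0.09202  0.003114
  solve Keq expr → x = -0.002012; check Q = 0.04095
Then remove 0.02238 M of D.
Step 3:
                  B         X         D         M
  init      0.02844     3.453   0.06964  0.003114
  Δ       6.7726e-04 6.7726e-04 6.7726e-04 -6.7726e-04
  eq        0.02911     3.453   0.07031  0.002437
  solve Keq expr → x = -2.2575e-04; check Q = 0.04095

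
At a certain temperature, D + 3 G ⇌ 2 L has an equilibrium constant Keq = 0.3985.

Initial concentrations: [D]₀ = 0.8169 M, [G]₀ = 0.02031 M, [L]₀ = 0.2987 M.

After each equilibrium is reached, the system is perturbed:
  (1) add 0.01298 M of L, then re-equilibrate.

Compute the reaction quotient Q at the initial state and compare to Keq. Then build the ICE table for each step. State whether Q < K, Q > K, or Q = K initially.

Q₀ = 1.3037e+04 vs Keq = 0.3985 ⇒ Q>K, reverse
Step 1:
                   D          G          L
  I           0.8169    0.02031     0.2987
  C          0.09697     0.2909    -0.1939
  E           0.9139     0.3112     0.1048
  solve Keq expr → x = -0.09697; check Q = 0.3985
Then add 0.01298 M of L.
Step 2:
                   D          G          L
  I           0.9139     0.3112     0.1177
  C         0.003617    0.01085  -0.007235
  E           0.9175     0.3221     0.1105
  solve Keq expr → x = -0.003617; check Q = 0.3985

Q₀ = 1.3037e+04; Q > K (proceeds reverse)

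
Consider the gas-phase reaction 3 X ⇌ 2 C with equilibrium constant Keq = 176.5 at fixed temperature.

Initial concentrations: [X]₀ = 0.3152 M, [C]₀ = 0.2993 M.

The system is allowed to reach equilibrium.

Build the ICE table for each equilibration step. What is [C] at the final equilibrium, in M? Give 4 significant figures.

[C]_eq = 0.4406 M

Q₀ = 2.861 vs Keq = 176.5 ⇒ Q<K, forward
Step 1:
                    X           C
  init         0.3152      0.2993
  Δ            -0.212      0.1413
  eq           0.1032      0.4406
  solve Keq expr → x = 0.07066; check Q = 176.5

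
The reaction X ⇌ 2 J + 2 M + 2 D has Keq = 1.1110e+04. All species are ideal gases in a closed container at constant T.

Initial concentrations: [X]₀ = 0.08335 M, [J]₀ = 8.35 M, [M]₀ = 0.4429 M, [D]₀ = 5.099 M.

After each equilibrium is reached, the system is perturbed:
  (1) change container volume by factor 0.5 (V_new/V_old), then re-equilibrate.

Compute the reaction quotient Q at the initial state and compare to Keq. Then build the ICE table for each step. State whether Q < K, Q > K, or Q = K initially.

Q₀ = 4266; Q < K (proceeds forward)

Q₀ = 4266 vs Keq = 1.1110e+04 ⇒ Q<K, forward
Step 1:
                    X           J           M           D
  I           0.08335        8.35      0.4429       5.099
  C          -0.03748     0.07497     0.07497     0.07497
  E           0.04587       8.425      0.5179       5.174
  solve Keq expr → x = 0.03748; check Q = 1.1110e+04
Then change container volume by factor 0.5 (V_new/V_old).
Step 2:
                    X           J           M           D
  I           0.09173       16.85       1.036       10.35
  C            0.3072     -0.6144     -0.6144     -0.6144
  E             0.399       16.24      0.4213       9.733
  solve Keq expr → x = -0.3072; check Q = 1.1110e+04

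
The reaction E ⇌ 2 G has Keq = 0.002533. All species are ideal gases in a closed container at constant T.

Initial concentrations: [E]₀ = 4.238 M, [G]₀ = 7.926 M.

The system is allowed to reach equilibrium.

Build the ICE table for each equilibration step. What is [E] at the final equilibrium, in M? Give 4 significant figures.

Q₀ = 14.82 vs Keq = 0.002533 ⇒ Q>K, reverse
Step 1:
                  E         G
  init        4.238     7.926
  Δ           3.891    -7.783
  eq          8.129    0.1435
  solve Keq expr → x = -3.891; check Q = 0.002533

[E]_eq = 8.129 M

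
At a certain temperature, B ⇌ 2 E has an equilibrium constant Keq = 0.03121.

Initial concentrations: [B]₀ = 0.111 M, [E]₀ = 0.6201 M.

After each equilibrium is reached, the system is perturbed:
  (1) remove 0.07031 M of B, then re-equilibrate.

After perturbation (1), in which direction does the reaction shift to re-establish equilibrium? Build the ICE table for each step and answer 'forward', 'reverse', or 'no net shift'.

Q₀ = 3.464 vs Keq = 0.03121 ⇒ Q>K, reverse
Step 1:
                    B           E
  I             0.111      0.6201
  C            0.2565      -0.513
  E            0.3675      0.1071
  solve Keq expr → x = -0.2565; check Q = 0.03121
Then remove 0.07031 M of B.
Step 2:
                    B           E
  I            0.2972      0.1071
  C          0.004991   -0.009983
  E            0.3022     0.09711
  solve Keq expr → x = -0.004991; check Q = 0.03121

Direction: reverse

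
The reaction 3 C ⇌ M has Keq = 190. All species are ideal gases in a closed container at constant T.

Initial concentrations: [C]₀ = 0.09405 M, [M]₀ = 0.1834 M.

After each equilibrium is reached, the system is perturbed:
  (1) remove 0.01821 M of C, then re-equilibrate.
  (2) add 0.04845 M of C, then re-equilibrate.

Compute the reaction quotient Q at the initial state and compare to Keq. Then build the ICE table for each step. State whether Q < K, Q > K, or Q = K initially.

Q₀ = 220.5 vs Keq = 190 ⇒ Q>K, reverse
Step 1:
                    C           M
  I           0.09405      0.1834
  C          0.004508   -0.001503
  E           0.09856      0.1819
  solve Keq expr → x = -0.001503; check Q = 190
Then remove 0.01821 M of C.
Step 2:
                    C           M
  I           0.08035      0.1819
  C           0.01717   -0.005722
  E           0.09751      0.1762
  solve Keq expr → x = -0.005722; check Q = 190
Then add 0.04845 M of C.
Step 3:
                    C           M
  I             0.146      0.1762
  C          -0.04572     0.01524
  E            0.1002      0.1914
  solve Keq expr → x = 0.01524; check Q = 190

Q₀ = 220.5; Q > K (proceeds reverse)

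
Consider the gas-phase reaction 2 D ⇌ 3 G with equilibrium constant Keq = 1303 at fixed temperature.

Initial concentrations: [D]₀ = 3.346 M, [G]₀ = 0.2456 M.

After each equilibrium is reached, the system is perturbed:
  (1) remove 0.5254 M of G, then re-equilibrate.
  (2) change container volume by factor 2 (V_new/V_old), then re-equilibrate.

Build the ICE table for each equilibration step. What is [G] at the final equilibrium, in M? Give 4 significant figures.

Q₀ = 0.001323 vs Keq = 1303 ⇒ Q<K, forward
Step 1:
                    D           G
  init          3.346      0.2456
  Δ            -3.052       4.579
  eq           0.2935       4.824
  solve Keq expr → x = 1.526; check Q = 1303
Then remove 0.5254 M of G.
Step 2:
                    D           G
  init         0.2935       4.299
  Δ          -0.04127     0.06191
  eq           0.2523       4.361
  solve Keq expr → x = 0.02064; check Q = 1303
Then change container volume by factor 2 (V_new/V_old).
Step 3:
                    D           G
  init         0.1261        2.18
  Δ          -0.03381     0.05072
  eq          0.09232       2.231
  solve Keq expr → x = 0.01691; check Q = 1303

[G]_eq = 2.231 M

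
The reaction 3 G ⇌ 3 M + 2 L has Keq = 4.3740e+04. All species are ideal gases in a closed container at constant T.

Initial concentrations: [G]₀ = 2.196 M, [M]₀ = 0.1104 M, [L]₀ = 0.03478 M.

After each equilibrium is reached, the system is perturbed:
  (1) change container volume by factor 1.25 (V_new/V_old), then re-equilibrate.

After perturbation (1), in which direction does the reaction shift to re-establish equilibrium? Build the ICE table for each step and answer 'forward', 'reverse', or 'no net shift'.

Q₀ = 1.5370e-07 vs Keq = 4.3740e+04 ⇒ Q<K, forward
Step 1:
                   G          M          L
  init         2.196     0.1104    0.03478
  Δ           -2.115      2.115       1.41
  eq         0.08074      2.226      1.445
  solve Keq expr → x = 0.7051; check Q = 4.3740e+04
Then change container volume by factor 1.25 (V_new/V_old).
Step 2:
                   G          M          L
  init       0.06459      1.781      1.156
  Δ        -0.008481   0.008481   0.005654
  eq         0.05611      1.789      1.162
  solve Keq expr → x = 0.002827; check Q = 4.3740e+04

Direction: forward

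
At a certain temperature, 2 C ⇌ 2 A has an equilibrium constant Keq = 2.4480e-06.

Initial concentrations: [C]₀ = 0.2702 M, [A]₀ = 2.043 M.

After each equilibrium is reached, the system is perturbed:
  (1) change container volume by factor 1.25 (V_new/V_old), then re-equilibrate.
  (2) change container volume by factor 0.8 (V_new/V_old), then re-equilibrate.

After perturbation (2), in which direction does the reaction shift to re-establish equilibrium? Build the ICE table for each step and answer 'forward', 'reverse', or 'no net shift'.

Direction: no net shift

Q₀ = 57.17 vs Keq = 2.4480e-06 ⇒ Q>K, reverse
Step 1:
                  C         A
  Initial    0.2702     2.043
  Change      2.039    -2.039
  Equil        2.31  0.003614
  solve Keq expr → x = -1.02; check Q = 2.4480e-06
Then change container volume by factor 1.25 (V_new/V_old).
Step 2:
                  C         A
  Initial     1.848  0.002891
  Change          0         0
  Equil       1.848  0.002891
  solve Keq expr → x = 0; check Q = 2.4480e-06
Then change container volume by factor 0.8 (V_new/V_old).
Step 3:
                  C         A
  Initial      2.31  0.003614
  Change          0         0
  Equil        2.31  0.003614
  solve Keq expr → x = 0; check Q = 2.4480e-06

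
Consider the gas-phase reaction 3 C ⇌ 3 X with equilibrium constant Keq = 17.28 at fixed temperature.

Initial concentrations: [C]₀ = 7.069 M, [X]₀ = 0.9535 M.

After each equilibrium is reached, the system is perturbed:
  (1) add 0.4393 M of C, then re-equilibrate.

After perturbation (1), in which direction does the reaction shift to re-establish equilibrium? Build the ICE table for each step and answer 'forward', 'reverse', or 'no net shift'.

Direction: forward

Q₀ = 0.002454 vs Keq = 17.28 ⇒ Q<K, forward
Step 1:
                   C          X
  I            7.069     0.9535
  C           -4.831      4.831
  E            2.238      5.785
  solve Keq expr → x = 1.61; check Q = 17.28
Then add 0.4393 M of C.
Step 2:
                   C          X
  I            2.677      5.785
  C          -0.3168     0.3168
  E             2.36      6.102
  solve Keq expr → x = 0.1056; check Q = 17.28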